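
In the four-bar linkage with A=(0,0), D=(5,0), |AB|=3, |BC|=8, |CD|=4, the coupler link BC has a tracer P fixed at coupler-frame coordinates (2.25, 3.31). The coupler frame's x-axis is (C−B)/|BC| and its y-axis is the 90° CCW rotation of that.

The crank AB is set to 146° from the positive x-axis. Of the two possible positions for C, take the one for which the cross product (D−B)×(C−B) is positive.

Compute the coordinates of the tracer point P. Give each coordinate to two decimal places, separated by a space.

-1.29 5.50

A=(0,0), D=(5.00,0)
B = A + 3.00·(cos146°, sin146°) = (-2.4871, 1.6776)
|BD| = 7.6728
circle(B,8.00) ∩ circle(D,4.00): a=6.9643, h=3.9368
  candidates: C₊=(5.1695,3.9964) cross=30.206; C₋=(3.4480,-3.6866) cross=-30.206
  mode + wants cross > 0 → take C=(5.1695,3.9964) (cross=30.206)
ex = (C−B)/|BC| = (0.9571,0.2899); ey = (-0.2899,0.9571)
P = B + 2.25·ex + 3.31·ey = (-1.2931,5.4977)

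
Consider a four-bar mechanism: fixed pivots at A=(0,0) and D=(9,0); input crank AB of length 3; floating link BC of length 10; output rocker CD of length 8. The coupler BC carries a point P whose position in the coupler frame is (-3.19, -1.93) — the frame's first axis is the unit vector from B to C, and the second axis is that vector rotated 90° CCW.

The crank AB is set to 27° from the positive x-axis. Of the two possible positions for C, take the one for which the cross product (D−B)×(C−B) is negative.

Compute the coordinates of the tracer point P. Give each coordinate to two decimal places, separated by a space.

-0.42 3.45

A=(0,0), D=(9.00,0)
B = A + 3.00·(cos27°, sin27°) = (2.6730, 1.3620)
|BD| = 6.4719
circle(B,10.00) ∩ circle(D,8.00): a=6.0172, h=7.9871
  candidates: C₊=(10.2363,7.9039) cross=51.692; C₋=(6.8746,-7.7125) cross=-51.692
  mode - wants cross < 0 → take C=(6.8746,-7.7125) (cross=-51.692)
ex = (C−B)/|BC| = (0.4202,-0.9074); ey = (0.9074,0.4202)
P = B + -3.19·ex + -1.93·ey = (-0.4187,3.4458)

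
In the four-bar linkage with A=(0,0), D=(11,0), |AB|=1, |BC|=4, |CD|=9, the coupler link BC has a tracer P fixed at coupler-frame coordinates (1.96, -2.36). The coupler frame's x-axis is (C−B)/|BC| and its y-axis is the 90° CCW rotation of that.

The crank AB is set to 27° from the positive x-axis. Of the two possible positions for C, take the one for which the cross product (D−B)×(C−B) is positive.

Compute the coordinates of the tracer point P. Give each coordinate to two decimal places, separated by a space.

3.92 0.97

A=(0,0), D=(11.00,0)
B = A + 1.00·(cos27°, sin27°) = (0.8910, 0.4540)
|BD| = 10.1192
circle(B,4.00) ∩ circle(D,9.00): a=1.8479, h=3.5476
  candidates: C₊=(2.8962,3.9151) cross=35.899; C₋=(2.5779,-3.1729) cross=-35.899
  mode + wants cross > 0 → take C=(2.8962,3.9151) (cross=35.899)
ex = (C−B)/|BC| = (0.5013,0.8653); ey = (-0.8653,0.5013)
P = B + 1.96·ex + -2.36·ey = (3.9156,0.9669)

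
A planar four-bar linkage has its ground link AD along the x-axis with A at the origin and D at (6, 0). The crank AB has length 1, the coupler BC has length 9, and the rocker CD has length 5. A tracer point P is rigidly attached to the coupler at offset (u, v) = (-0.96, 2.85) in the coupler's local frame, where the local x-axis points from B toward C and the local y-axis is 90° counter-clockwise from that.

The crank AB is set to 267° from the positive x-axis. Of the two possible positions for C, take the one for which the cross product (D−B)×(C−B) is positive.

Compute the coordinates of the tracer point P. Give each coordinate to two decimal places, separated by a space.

-2.66 0.51

A=(0,0), D=(6.00,0)
B = A + 1.00·(cos267°, sin267°) = (-0.0523, -0.9986)
|BD| = 6.1342
circle(B,9.00) ∩ circle(D,5.00): a=7.6317, h=4.7705
  candidates: C₊=(6.7009,4.9506) cross=29.263; C₋=(8.2542,-4.4630) cross=-29.263
  mode + wants cross > 0 → take C=(6.7009,4.9506) (cross=29.263)
ex = (C−B)/|BC| = (0.7504,0.6610); ey = (-0.6610,0.7504)
P = B + -0.96·ex + 2.85·ey = (-2.6566,0.5053)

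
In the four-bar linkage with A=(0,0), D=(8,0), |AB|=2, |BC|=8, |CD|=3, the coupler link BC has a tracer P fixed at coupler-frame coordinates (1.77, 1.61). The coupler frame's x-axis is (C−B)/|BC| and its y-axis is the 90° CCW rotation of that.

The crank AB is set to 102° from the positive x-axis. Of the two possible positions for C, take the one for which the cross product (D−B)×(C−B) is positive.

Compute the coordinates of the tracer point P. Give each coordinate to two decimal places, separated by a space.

1.14 3.78

A=(0,0), D=(8.00,0)
B = A + 2.00·(cos102°, sin102°) = (-0.4158, 1.9563)
|BD| = 8.6402
circle(B,8.00) ∩ circle(D,3.00): a=7.5029, h=2.7761
  candidates: C₊=(7.5208,2.9615) cross=23.986; C₋=(6.2637,-2.4465) cross=-23.986
  mode + wants cross > 0 → take C=(7.5208,2.9615) (cross=23.986)
ex = (C−B)/|BC| = (0.9921,0.1256); ey = (-0.1256,0.9921)
P = B + 1.77·ex + 1.61·ey = (1.1379,3.7759)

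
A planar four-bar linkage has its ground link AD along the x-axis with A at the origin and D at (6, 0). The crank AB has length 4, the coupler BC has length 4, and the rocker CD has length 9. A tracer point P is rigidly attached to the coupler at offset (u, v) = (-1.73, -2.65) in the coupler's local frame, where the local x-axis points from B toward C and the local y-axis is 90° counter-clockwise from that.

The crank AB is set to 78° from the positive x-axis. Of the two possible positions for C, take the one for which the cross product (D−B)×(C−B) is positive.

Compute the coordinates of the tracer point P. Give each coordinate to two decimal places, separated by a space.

A=(0,0), D=(6.00,0)
B = A + 4.00·(cos78°, sin78°) = (0.8316, 3.9126)
|BD| = 6.4823
circle(B,4.00) ∩ circle(D,9.00): a=-1.7725, h=3.5858
  candidates: C₊=(1.5828,7.8414) cross=23.244; C₋=(-2.7459,2.1234) cross=-23.244
  mode + wants cross > 0 → take C=(1.5828,7.8414) (cross=23.244)
ex = (C−B)/|BC| = (0.1878,0.9822); ey = (-0.9822,0.1878)
P = B + -1.73·ex + -2.65·ey = (3.1096,1.7157)

3.11 1.72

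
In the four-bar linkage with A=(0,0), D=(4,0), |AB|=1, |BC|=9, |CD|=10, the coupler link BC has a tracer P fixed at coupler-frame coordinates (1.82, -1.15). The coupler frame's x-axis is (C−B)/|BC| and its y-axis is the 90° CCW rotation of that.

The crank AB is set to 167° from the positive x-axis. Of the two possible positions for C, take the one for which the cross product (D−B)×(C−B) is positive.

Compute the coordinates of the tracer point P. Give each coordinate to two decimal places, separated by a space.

0.37 1.91

A=(0,0), D=(4.00,0)
B = A + 1.00·(cos167°, sin167°) = (-0.9744, 0.2250)
|BD| = 4.9795
circle(B,9.00) ∩ circle(D,10.00): a=0.5819, h=8.9812
  candidates: C₊=(0.0127,9.1707) cross=44.721; C₋=(-0.7988,-8.7733) cross=-44.721
  mode + wants cross > 0 → take C=(0.0127,9.1707) (cross=44.721)
ex = (C−B)/|BC| = (0.1097,0.9940); ey = (-0.9940,0.1097)
P = B + 1.82·ex + -1.15·ey = (0.3683,1.9079)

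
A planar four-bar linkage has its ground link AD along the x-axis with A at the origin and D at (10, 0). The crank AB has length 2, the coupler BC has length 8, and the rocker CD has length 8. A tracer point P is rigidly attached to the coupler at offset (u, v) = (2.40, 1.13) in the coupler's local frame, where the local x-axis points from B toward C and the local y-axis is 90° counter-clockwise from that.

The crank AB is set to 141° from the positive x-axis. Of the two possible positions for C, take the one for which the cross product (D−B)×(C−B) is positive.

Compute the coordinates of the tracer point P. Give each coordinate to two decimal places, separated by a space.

-0.33 3.61

A=(0,0), D=(10.00,0)
B = A + 2.00·(cos141°, sin141°) = (-1.5543, 1.2586)
|BD| = 11.6226
circle(B,8.00) ∩ circle(D,8.00): a=5.8113, h=5.4980
  candidates: C₊=(4.8182,6.0950) cross=63.902; C₋=(3.6275,-4.8364) cross=-63.902
  mode + wants cross > 0 → take C=(4.8182,6.0950) (cross=63.902)
ex = (C−B)/|BC| = (0.7966,0.6045); ey = (-0.6045,0.7966)
P = B + 2.40·ex + 1.13·ey = (-0.3257,3.6097)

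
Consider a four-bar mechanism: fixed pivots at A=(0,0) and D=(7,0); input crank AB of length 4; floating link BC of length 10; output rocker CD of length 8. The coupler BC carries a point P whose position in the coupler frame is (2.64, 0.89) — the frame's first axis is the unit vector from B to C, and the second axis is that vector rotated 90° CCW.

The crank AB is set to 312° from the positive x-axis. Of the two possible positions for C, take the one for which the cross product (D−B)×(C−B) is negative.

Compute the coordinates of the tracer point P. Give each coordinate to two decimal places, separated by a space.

A=(0,0), D=(7.00,0)
B = A + 4.00·(cos312°, sin312°) = (2.6765, -2.9726)
|BD| = 5.2468
circle(B,10.00) ∩ circle(D,8.00): a=6.0541, h=7.9592
  candidates: C₊=(3.1559,7.0159) cross=41.760; C₋=(12.1745,-6.1012) cross=-41.760
  mode - wants cross < 0 → take C=(12.1745,-6.1012) (cross=-41.760)
ex = (C−B)/|BC| = (0.9498,-0.3129); ey = (0.3129,0.9498)
P = B + 2.64·ex + 0.89·ey = (5.4624,-2.9532)

5.46 -2.95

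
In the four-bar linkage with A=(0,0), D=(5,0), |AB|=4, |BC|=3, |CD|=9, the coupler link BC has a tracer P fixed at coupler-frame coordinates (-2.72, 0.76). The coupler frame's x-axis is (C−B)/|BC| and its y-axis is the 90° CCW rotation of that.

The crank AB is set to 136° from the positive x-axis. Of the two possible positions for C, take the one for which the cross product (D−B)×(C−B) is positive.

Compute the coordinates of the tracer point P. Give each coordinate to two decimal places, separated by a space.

-4.39 0.40

A=(0,0), D=(5.00,0)
B = A + 4.00·(cos136°, sin136°) = (-2.8774, 2.7786)
|BD| = 8.3531
circle(B,3.00) ∩ circle(D,9.00): a=-0.1333, h=2.9970
  candidates: C₊=(-2.0061,5.6493) cross=25.034; C₋=(-4.0000,-0.0034) cross=-25.034
  mode + wants cross > 0 → take C=(-2.0061,5.6493) (cross=25.034)
ex = (C−B)/|BC| = (0.2904,0.9569); ey = (-0.9569,0.2904)
P = B + -2.72·ex + 0.76·ey = (-4.3946,0.3966)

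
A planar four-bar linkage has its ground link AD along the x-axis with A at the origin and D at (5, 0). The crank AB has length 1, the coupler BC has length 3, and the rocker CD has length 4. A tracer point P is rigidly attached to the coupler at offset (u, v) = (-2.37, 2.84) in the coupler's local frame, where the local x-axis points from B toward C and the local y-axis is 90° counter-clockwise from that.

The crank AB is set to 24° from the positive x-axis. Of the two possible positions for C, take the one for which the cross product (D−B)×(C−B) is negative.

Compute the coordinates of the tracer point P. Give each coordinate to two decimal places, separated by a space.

A=(0,0), D=(5.00,0)
B = A + 1.00·(cos24°, sin24°) = (0.9135, 0.4067)
|BD| = 4.1066
circle(B,3.00) ∩ circle(D,4.00): a=1.2010, h=2.7491
  candidates: C₊=(2.3810,3.0234) cross=11.290; C₋=(1.8364,-2.4478) cross=-11.290
  mode - wants cross < 0 → take C=(1.8364,-2.4478) (cross=-11.290)
ex = (C−B)/|BC| = (0.3076,-0.9515); ey = (0.9515,0.3076)
P = B + -2.37·ex + 2.84·ey = (2.8868,3.5355)

2.89 3.54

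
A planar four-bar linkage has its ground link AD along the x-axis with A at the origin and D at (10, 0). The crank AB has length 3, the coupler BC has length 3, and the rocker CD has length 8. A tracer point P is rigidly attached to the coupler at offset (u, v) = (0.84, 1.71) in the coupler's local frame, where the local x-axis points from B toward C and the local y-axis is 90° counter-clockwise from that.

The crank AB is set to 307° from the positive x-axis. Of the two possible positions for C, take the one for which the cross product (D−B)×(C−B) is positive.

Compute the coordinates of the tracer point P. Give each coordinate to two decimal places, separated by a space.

0.16 -1.43

A=(0,0), D=(10.00,0)
B = A + 3.00·(cos307°, sin307°) = (1.8054, -2.3959)
|BD| = 8.5376
circle(B,3.00) ∩ circle(D,8.00): a=1.0478, h=2.8111
  candidates: C₊=(2.0223,0.5962) cross=24.000; C₋=(3.6000,-4.8000) cross=-24.000
  mode + wants cross > 0 → take C=(2.0223,0.5962) (cross=24.000)
ex = (C−B)/|BC| = (0.0723,0.9974); ey = (-0.9974,0.0723)
P = B + 0.84·ex + 1.71·ey = (0.1606,-1.4345)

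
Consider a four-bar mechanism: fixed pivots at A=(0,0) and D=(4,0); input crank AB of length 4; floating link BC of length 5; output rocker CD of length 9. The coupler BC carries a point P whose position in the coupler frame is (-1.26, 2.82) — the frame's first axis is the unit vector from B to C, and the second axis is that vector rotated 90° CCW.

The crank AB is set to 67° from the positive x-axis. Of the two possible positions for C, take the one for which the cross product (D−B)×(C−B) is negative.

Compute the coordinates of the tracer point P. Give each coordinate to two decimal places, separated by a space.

1.66 0.59

A=(0,0), D=(4.00,0)
B = A + 4.00·(cos67°, sin67°) = (1.5629, 3.6820)
|BD| = 4.4155
circle(B,5.00) ∩ circle(D,9.00): a=-4.1336, h=2.8131
  candidates: C₊=(1.6273,8.6816) cross=12.421; C₋=(-3.0644,5.5763) cross=-12.421
  mode - wants cross < 0 → take C=(-3.0644,5.5763) (cross=-12.421)
ex = (C−B)/|BC| = (-0.9255,0.3788); ey = (-0.3788,-0.9255)
P = B + -1.26·ex + 2.82·ey = (1.6607,0.5949)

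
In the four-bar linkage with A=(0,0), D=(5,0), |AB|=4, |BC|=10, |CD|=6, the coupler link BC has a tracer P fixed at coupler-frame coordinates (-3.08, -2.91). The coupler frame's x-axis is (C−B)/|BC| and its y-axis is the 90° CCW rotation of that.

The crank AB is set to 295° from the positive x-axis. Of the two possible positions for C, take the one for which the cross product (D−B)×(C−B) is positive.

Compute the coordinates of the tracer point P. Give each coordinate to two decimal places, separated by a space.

3.63 -7.39

A=(0,0), D=(5.00,0)
B = A + 4.00·(cos295°, sin295°) = (1.6905, -3.6252)
|BD| = 4.9087
circle(B,10.00) ∩ circle(D,6.00): a=8.9734, h=4.4134
  candidates: C₊=(4.4810,5.9775) cross=21.664; C₋=(10.9999,0.0263) cross=-21.664
  mode + wants cross > 0 → take C=(4.4810,5.9775) (cross=21.664)
ex = (C−B)/|BC| = (0.2791,0.9603); ey = (-0.9603,0.2791)
P = B + -3.08·ex + -2.91·ey = (3.6254,-7.3949)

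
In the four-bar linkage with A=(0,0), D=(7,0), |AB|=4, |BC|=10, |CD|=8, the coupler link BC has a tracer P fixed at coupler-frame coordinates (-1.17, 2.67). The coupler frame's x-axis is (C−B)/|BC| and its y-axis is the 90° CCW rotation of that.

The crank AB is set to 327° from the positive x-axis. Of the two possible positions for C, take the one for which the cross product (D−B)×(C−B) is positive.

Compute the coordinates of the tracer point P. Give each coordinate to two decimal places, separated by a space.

0.54 -2.93

A=(0,0), D=(7.00,0)
B = A + 4.00·(cos327°, sin327°) = (3.3547, -2.1786)
|BD| = 4.2467
circle(B,10.00) ∩ circle(D,8.00): a=6.3619, h=7.7153
  candidates: C₊=(4.8578,7.7078) cross=32.765; C₋=(12.7736,-5.5376) cross=-32.765
  mode + wants cross > 0 → take C=(4.8578,7.7078) (cross=32.765)
ex = (C−B)/|BC| = (0.1503,0.9886); ey = (-0.9886,0.1503)
P = B + -1.17·ex + 2.67·ey = (0.5392,-2.9339)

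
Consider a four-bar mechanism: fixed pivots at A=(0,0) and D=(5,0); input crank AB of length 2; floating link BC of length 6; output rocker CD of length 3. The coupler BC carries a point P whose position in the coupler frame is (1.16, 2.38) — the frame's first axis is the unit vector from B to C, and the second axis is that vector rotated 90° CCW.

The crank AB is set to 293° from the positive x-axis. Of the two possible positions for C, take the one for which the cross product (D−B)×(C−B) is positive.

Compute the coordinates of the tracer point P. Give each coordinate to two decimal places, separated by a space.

A=(0,0), D=(5.00,0)
B = A + 2.00·(cos293°, sin293°) = (0.7815, -1.8410)
|BD| = 4.6028
circle(B,6.00) ∩ circle(D,3.00): a=5.2344, h=2.9328
  candidates: C₊=(4.4059,2.9406) cross=13.499; C₋=(6.7520,-2.4353) cross=-13.499
  mode + wants cross > 0 → take C=(4.4059,2.9406) (cross=13.499)
ex = (C−B)/|BC| = (0.6041,0.7969); ey = (-0.7969,0.6041)
P = B + 1.16·ex + 2.38·ey = (-0.4145,0.5211)

-0.41 0.52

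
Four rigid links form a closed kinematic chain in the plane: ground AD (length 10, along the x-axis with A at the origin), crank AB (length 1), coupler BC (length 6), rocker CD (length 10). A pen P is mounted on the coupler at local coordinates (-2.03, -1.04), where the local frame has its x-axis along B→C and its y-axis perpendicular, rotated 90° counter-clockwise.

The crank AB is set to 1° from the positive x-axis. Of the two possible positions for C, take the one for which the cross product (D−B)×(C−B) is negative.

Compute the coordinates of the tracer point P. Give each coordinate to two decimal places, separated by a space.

A=(0,0), D=(10.00,0)
B = A + 1.00·(cos1°, sin1°) = (0.9998, 0.0175)
|BD| = 9.0002
circle(B,6.00) ∩ circle(D,10.00): a=0.9446, h=5.9252
  candidates: C₊=(1.9559,5.9408) cross=53.328; C₋=(1.9330,-5.9095) cross=-53.328
  mode - wants cross < 0 → take C=(1.9330,-5.9095) (cross=-53.328)
ex = (C−B)/|BC| = (0.1555,-0.9878); ey = (0.9878,0.1555)
P = B + -2.03·ex + -1.04·ey = (-0.3432,1.8610)

-0.34 1.86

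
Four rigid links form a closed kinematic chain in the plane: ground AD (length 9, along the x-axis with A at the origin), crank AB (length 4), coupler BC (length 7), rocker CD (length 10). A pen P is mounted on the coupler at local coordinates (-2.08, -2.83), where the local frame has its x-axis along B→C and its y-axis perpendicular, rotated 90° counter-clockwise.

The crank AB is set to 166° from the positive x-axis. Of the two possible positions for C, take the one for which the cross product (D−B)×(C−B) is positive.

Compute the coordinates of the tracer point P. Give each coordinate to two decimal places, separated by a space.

-3.30 -2.50

A=(0,0), D=(9.00,0)
B = A + 4.00·(cos166°, sin166°) = (-3.8812, 0.9677)
|BD| = 12.9175
circle(B,7.00) ∩ circle(D,10.00): a=4.4847, h=5.3747
  candidates: C₊=(0.9935,5.9914) cross=69.428; C₋=(0.1882,-4.7279) cross=-69.428
  mode + wants cross > 0 → take C=(0.9935,5.9914) (cross=69.428)
ex = (C−B)/|BC| = (0.6964,0.7177); ey = (-0.7177,0.6964)
P = B + -2.08·ex + -2.83·ey = (-3.2987,-2.4958)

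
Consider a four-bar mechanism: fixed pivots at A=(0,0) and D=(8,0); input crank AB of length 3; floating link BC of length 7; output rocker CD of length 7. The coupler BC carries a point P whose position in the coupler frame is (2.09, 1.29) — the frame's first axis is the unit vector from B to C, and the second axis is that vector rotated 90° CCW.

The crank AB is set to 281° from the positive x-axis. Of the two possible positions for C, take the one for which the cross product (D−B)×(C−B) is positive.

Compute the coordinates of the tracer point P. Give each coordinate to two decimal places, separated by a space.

-0.21 -0.62

A=(0,0), D=(8.00,0)
B = A + 3.00·(cos281°, sin281°) = (0.5724, -2.9449)
|BD| = 7.9901
circle(B,7.00) ∩ circle(D,7.00): a=3.9950, h=5.7480
  candidates: C₊=(2.1677,3.8709) cross=45.927; C₋=(6.4047,-6.8158) cross=-45.927
  mode + wants cross > 0 → take C=(2.1677,3.8709) (cross=45.927)
ex = (C−B)/|BC| = (0.2279,0.9737); ey = (-0.9737,0.2279)
P = B + 2.09·ex + 1.29·ey = (-0.2073,-0.6159)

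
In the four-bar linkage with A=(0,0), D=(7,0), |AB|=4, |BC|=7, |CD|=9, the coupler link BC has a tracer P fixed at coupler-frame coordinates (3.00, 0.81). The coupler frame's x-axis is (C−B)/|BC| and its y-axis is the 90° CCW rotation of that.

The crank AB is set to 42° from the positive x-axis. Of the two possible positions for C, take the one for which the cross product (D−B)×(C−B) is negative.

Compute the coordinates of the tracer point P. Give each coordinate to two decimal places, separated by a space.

A=(0,0), D=(7.00,0)
B = A + 4.00·(cos42°, sin42°) = (2.9726, 2.6765)
|BD| = 4.8357
circle(B,7.00) ∩ circle(D,9.00): a=-0.8909, h=6.9431
  candidates: C₊=(6.0735,8.9522) cross=33.575; C₋=(-1.6123,-2.6129) cross=-33.575
  mode - wants cross < 0 → take C=(-1.6123,-2.6129) (cross=-33.575)
ex = (C−B)/|BC| = (-0.6550,-0.7556); ey = (0.7556,-0.6550)
P = B + 3.00·ex + 0.81·ey = (1.6197,-0.1209)

1.62 -0.12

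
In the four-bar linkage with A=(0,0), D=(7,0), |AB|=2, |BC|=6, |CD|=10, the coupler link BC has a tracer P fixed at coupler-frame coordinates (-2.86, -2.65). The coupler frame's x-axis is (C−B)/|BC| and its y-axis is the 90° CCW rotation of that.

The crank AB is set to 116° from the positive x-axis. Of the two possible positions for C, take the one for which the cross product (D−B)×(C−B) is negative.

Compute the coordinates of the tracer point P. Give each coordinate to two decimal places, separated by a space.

-2.87 5.15

A=(0,0), D=(7.00,0)
B = A + 2.00·(cos116°, sin116°) = (-0.8767, 1.7976)
|BD| = 8.0793
circle(B,6.00) ∩ circle(D,10.00): a=0.0789, h=5.9995
  candidates: C₊=(0.5350,7.6291) cross=48.471; C₋=(-2.1347,-4.0691) cross=-48.471
  mode - wants cross < 0 → take C=(-2.1347,-4.0691) (cross=-48.471)
ex = (C−B)/|BC| = (-0.2097,-0.9778); ey = (0.9778,-0.2097)
P = B + -2.86·ex + -2.65·ey = (-2.8682,5.1496)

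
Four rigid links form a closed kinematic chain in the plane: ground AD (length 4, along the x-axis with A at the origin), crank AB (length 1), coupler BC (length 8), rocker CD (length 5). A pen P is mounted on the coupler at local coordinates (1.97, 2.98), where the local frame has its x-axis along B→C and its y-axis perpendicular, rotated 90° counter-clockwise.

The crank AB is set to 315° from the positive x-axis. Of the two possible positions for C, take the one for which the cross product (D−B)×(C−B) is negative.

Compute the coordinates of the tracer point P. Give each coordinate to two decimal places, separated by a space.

3.11 1.94

A=(0,0), D=(4.00,0)
B = A + 1.00·(cos315°, sin315°) = (0.7071, -0.7071)
|BD| = 3.3680
circle(B,8.00) ∩ circle(D,5.00): a=7.4738, h=2.8534
  candidates: C₊=(7.4153,3.6518) cross=9.610; C₋=(8.6134,-1.9277) cross=-9.610
  mode - wants cross < 0 → take C=(8.6134,-1.9277) (cross=-9.610)
ex = (C−B)/|BC| = (0.9883,-0.1526); ey = (0.1526,0.9883)
P = B + 1.97·ex + 2.98·ey = (3.1087,1.9374)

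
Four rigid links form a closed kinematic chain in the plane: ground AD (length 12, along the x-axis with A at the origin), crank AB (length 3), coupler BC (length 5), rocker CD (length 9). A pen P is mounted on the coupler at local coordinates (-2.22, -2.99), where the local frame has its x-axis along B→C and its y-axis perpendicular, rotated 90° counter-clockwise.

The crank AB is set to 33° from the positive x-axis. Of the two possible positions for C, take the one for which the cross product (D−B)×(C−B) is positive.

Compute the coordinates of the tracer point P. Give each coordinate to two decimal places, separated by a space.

A=(0,0), D=(12.00,0)
B = A + 3.00·(cos33°, sin33°) = (2.5160, 1.6339)
|BD| = 9.6237
circle(B,5.00) ∩ circle(D,9.00): a=1.9024, h=4.6240
  candidates: C₊=(5.1758,5.8678) cross=44.500; C₋=(3.6057,-3.2459) cross=-44.500
  mode + wants cross > 0 → take C=(5.1758,5.8678) (cross=44.500)
ex = (C−B)/|BC| = (0.5320,0.8468); ey = (-0.8468,0.5320)
P = B + -2.22·ex + -2.99·ey = (3.8669,-1.8365)

3.87 -1.84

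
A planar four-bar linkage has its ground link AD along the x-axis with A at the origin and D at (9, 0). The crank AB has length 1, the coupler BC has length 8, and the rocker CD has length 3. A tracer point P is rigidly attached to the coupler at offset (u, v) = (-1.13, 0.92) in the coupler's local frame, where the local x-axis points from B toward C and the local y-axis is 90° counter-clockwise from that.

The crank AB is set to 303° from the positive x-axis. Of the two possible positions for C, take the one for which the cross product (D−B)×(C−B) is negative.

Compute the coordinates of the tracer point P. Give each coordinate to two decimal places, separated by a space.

A=(0,0), D=(9.00,0)
B = A + 1.00·(cos303°, sin303°) = (0.5446, -0.8387)
|BD| = 8.4969
circle(B,8.00) ∩ circle(D,3.00): a=7.4849, h=2.8242
  candidates: C₊=(7.7143,2.7105) cross=23.997; C₋=(8.2718,-2.9103) cross=-23.997
  mode - wants cross < 0 → take C=(8.2718,-2.9103) (cross=-23.997)
ex = (C−B)/|BC| = (0.9659,-0.2589); ey = (0.2589,0.9659)
P = B + -1.13·ex + 0.92·ey = (-0.3086,0.3426)

-0.31 0.34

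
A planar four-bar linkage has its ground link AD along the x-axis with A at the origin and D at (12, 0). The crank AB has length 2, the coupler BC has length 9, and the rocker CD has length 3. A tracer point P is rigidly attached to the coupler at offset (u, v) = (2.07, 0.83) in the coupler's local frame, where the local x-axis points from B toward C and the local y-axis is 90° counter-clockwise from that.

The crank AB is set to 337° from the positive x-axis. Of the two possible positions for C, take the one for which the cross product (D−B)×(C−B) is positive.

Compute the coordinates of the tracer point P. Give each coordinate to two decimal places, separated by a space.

3.48 0.73

A=(0,0), D=(12.00,0)
B = A + 2.00·(cos337°, sin337°) = (1.8410, -0.7815)
|BD| = 10.1890
circle(B,9.00) ∩ circle(D,3.00): a=8.6277, h=2.5617
  candidates: C₊=(10.2468,2.4344) cross=26.101; C₋=(10.6398,-2.6739) cross=-26.101
  mode + wants cross > 0 → take C=(10.2468,2.4344) (cross=26.101)
ex = (C−B)/|BC| = (0.9340,0.3573); ey = (-0.3573,0.9340)
P = B + 2.07·ex + 0.83·ey = (3.4778,0.7334)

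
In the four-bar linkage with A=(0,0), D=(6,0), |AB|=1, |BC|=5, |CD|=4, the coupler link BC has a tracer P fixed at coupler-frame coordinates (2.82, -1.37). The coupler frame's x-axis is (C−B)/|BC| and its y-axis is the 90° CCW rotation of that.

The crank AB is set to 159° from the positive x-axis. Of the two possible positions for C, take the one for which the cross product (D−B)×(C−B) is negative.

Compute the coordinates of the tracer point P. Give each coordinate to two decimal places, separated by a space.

A=(0,0), D=(6.00,0)
B = A + 1.00·(cos159°, sin159°) = (-0.9336, 0.3584)
|BD| = 6.9428
circle(B,5.00) ∩ circle(D,4.00): a=4.1196, h=2.8336
  candidates: C₊=(3.3268,2.9755) cross=19.673; C₋=(3.0342,-2.6841) cross=-19.673
  mode - wants cross < 0 → take C=(3.0342,-2.6841) (cross=-19.673)
ex = (C−B)/|BC| = (0.7936,-0.6085); ey = (0.6085,0.7936)
P = B + 2.82·ex + -1.37·ey = (0.4706,-2.4447)

0.47 -2.44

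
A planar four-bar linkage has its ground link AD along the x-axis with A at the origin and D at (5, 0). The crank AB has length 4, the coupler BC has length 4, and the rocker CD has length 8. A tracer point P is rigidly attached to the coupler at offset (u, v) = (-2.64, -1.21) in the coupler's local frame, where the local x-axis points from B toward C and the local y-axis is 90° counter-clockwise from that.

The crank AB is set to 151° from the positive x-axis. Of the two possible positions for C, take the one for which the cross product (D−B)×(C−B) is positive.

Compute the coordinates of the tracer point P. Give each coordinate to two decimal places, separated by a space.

-4.10 -0.90

A=(0,0), D=(5.00,0)
B = A + 4.00·(cos151°, sin151°) = (-3.4985, 1.9392)
|BD| = 8.7169
circle(B,4.00) ∩ circle(D,8.00): a=1.6052, h=3.6638
  candidates: C₊=(-1.1184,5.1541) cross=31.937; C₋=(-2.7486,-1.9898) cross=-31.937
  mode + wants cross > 0 → take C=(-1.1184,5.1541) (cross=31.937)
ex = (C−B)/|BC| = (0.5950,0.8037); ey = (-0.8037,0.5950)
P = B + -2.64·ex + -1.21·ey = (-4.0968,-0.9025)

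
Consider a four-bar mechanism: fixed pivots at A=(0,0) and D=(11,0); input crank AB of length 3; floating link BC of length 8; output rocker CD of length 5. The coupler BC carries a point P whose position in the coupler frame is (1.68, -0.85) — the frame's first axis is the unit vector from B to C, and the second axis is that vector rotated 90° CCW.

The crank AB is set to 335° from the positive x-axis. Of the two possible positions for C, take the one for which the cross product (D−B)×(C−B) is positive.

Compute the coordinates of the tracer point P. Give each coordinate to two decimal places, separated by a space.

A=(0,0), D=(11.00,0)
B = A + 3.00·(cos335°, sin335°) = (2.7189, -1.2679)
|BD| = 8.3776
circle(B,8.00) ∩ circle(D,5.00): a=6.5164, h=4.6407
  candidates: C₊=(8.4580,4.3056) cross=38.878; C₋=(9.8626,-4.8689) cross=-38.878
  mode + wants cross > 0 → take C=(8.4580,4.3056) (cross=38.878)
ex = (C−B)/|BC| = (0.7174,0.6967); ey = (-0.6967,0.7174)
P = B + 1.68·ex + -0.85·ey = (4.5163,-0.7072)

4.52 -0.71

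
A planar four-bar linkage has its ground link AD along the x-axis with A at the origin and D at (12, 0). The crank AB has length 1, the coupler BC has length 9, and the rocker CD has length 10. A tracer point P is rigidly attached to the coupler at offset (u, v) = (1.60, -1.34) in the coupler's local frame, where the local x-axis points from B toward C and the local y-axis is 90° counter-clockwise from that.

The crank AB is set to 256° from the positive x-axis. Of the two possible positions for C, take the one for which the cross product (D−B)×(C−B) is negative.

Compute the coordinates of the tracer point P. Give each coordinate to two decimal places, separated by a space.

-0.20 -3.06

A=(0,0), D=(12.00,0)
B = A + 1.00·(cos256°, sin256°) = (-0.2419, -0.9703)
|BD| = 12.2803
circle(B,9.00) ∩ circle(D,10.00): a=5.3666, h=7.2250
  candidates: C₊=(4.5370,6.6561) cross=88.725; C₋=(5.6787,-7.7486) cross=-88.725
  mode - wants cross < 0 → take C=(5.6787,-7.7486) (cross=-88.725)
ex = (C−B)/|BC| = (0.6578,-0.7531); ey = (0.7531,0.6578)
P = B + 1.60·ex + -1.34·ey = (-0.1986,-3.0569)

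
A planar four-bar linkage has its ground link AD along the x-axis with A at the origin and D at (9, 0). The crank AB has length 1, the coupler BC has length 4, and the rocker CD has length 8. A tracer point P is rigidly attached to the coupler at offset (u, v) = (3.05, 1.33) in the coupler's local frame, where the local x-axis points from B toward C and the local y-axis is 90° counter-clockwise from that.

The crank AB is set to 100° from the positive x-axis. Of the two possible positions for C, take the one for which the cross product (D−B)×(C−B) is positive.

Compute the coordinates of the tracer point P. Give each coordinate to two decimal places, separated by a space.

0.56 4.23

A=(0,0), D=(9.00,0)
B = A + 1.00·(cos100°, sin100°) = (-0.1736, 0.9848)
|BD| = 9.2264
circle(B,4.00) ∩ circle(D,8.00): a=2.0119, h=3.4572
  candidates: C₊=(2.1958,4.2075) cross=31.897; C₋=(1.4578,-2.6674) cross=-31.897
  mode + wants cross > 0 → take C=(2.1958,4.2075) (cross=31.897)
ex = (C−B)/|BC| = (0.5924,0.8057); ey = (-0.8057,0.5924)
P = B + 3.05·ex + 1.33·ey = (0.5615,4.2299)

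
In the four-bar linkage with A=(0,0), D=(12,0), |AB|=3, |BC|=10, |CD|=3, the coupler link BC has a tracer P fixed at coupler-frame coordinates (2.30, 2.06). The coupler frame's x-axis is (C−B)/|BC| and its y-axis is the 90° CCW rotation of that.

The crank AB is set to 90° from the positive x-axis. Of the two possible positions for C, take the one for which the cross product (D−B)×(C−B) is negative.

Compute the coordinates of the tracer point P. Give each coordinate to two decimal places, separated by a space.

2.93 3.97

A=(0,0), D=(12.00,0)
B = A + 3.00·(cos90°, sin90°) = (0.0000, 3.0000)
|BD| = 12.3693
circle(B,10.00) ∩ circle(D,3.00): a=9.8631, h=1.6489
  candidates: C₊=(9.9686,2.2075) cross=20.396; C₋=(9.1687,-0.9918) cross=-20.396
  mode - wants cross < 0 → take C=(9.1687,-0.9918) (cross=-20.396)
ex = (C−B)/|BC| = (0.9169,-0.3992); ey = (0.3992,0.9169)
P = B + 2.30·ex + 2.06·ey = (2.9311,3.9706)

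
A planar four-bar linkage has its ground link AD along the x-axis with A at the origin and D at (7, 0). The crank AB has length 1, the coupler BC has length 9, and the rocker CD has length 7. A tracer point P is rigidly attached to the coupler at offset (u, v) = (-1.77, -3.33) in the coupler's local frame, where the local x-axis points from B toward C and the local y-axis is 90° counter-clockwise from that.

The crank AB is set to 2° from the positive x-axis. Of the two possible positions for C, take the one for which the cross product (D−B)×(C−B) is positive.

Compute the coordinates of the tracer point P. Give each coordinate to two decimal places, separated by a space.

2.45 -3.45

A=(0,0), D=(7.00,0)
B = A + 1.00·(cos2°, sin2°) = (0.9994, 0.0349)
|BD| = 6.0007
circle(B,9.00) ∩ circle(D,7.00): a=5.6667, h=6.9920
  candidates: C₊=(6.7067,6.9939) cross=41.957; C₋=(6.6253,-6.9900) cross=-41.957
  mode + wants cross > 0 → take C=(6.7067,6.9939) (cross=41.957)
ex = (C−B)/|BC| = (0.6341,0.7732); ey = (-0.7732,0.6341)
P = B + -1.77·ex + -3.33·ey = (2.4518,-3.4454)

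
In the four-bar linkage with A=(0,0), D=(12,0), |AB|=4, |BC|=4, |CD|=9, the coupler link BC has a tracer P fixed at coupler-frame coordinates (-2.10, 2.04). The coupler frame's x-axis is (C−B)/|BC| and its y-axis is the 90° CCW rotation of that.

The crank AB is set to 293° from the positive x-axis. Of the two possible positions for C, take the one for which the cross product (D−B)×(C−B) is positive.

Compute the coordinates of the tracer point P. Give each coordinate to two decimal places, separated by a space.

-1.10 -4.91

A=(0,0), D=(12.00,0)
B = A + 4.00·(cos293°, sin293°) = (1.5629, -3.6820)
|BD| = 11.0675
circle(B,4.00) ∩ circle(D,9.00): a=2.5972, h=3.0421
  candidates: C₊=(3.0001,0.0509) cross=33.668; C₋=(5.0243,-5.6868) cross=-33.668
  mode + wants cross > 0 → take C=(3.0001,0.0509) (cross=33.668)
ex = (C−B)/|BC| = (0.3593,0.9332); ey = (-0.9332,0.3593)
P = B + -2.10·ex + 2.04·ey = (-1.0954,-4.9088)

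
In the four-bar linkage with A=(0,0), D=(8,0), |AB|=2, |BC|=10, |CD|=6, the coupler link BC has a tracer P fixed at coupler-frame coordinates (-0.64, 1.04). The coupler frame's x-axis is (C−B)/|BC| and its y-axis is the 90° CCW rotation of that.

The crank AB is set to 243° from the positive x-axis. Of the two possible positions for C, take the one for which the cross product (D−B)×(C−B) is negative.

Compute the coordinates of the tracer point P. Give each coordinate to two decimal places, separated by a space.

-1.05 -0.57

A=(0,0), D=(8.00,0)
B = A + 2.00·(cos243°, sin243°) = (-0.9080, -1.7820)
|BD| = 9.0845
circle(B,10.00) ∩ circle(D,6.00): a=8.0647, h=5.9127
  candidates: C₊=(5.8402,5.5978) cross=53.714; C₋=(8.1599,-5.9979) cross=-53.714
  mode - wants cross < 0 → take C=(8.1599,-5.9979) (cross=-53.714)
ex = (C−B)/|BC| = (0.9068,-0.4216); ey = (0.4216,0.9068)
P = B + -0.64·ex + 1.04·ey = (-1.0499,-0.5691)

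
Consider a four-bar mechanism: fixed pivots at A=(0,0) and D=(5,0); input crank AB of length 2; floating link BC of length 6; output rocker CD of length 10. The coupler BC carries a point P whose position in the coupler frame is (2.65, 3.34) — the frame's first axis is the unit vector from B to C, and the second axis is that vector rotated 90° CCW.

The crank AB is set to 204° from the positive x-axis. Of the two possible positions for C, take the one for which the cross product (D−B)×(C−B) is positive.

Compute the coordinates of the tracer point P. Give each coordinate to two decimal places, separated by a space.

A=(0,0), D=(5.00,0)
B = A + 2.00·(cos204°, sin204°) = (-1.8271, -0.8135)
|BD| = 6.8754
circle(B,6.00) ∩ circle(D,10.00): a=-1.2166, h=5.8754
  candidates: C₊=(-3.7303,4.8767) cross=40.395; C₋=(-2.3400,-6.7915) cross=-40.395
  mode + wants cross > 0 → take C=(-3.7303,4.8767) (cross=40.395)
ex = (C−B)/|BC| = (-0.3172,0.9484); ey = (-0.9484,-0.3172)
P = B + 2.65·ex + 3.34·ey = (-5.8352,0.6402)

-5.84 0.64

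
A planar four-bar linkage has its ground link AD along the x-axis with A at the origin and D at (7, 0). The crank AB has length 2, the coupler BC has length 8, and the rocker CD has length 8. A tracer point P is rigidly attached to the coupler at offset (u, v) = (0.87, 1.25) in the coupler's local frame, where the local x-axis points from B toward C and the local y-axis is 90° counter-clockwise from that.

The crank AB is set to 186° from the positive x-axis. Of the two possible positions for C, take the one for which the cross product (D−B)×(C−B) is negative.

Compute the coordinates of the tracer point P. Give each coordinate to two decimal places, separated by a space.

-0.47 -0.19

A=(0,0), D=(7.00,0)
B = A + 2.00·(cos186°, sin186°) = (-1.9890, -0.2091)
|BD| = 8.9915
circle(B,8.00) ∩ circle(D,8.00): a=4.4957, h=6.6173
  candidates: C₊=(2.3516,6.5110) cross=59.499; C₋=(2.6593,-6.7200) cross=-59.499
  mode - wants cross < 0 → take C=(2.6593,-6.7200) (cross=-59.499)
ex = (C−B)/|BC| = (0.5810,-0.8139); ey = (0.8139,0.5810)
P = B + 0.87·ex + 1.25·ey = (-0.4662,-0.1908)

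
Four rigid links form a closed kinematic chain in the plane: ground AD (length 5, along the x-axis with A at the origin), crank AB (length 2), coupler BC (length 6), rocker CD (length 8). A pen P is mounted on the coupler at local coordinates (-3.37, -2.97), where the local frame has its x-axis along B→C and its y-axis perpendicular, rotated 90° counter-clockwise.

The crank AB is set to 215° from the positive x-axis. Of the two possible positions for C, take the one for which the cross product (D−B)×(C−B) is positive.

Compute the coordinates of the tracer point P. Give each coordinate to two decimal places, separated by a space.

A=(0,0), D=(5.00,0)
B = A + 2.00·(cos215°, sin215°) = (-1.6383, -1.1472)
|BD| = 6.7367
circle(B,6.00) ∩ circle(D,8.00): a=1.2902, h=5.8596
  candidates: C₊=(-1.3648,4.8466) cross=39.475; C₋=(0.6308,-6.7015) cross=-39.475
  mode + wants cross > 0 → take C=(-1.3648,4.8466) (cross=39.475)
ex = (C−B)/|BC| = (0.0456,0.9990); ey = (-0.9990,0.0456)
P = B + -3.37·ex + -2.97·ey = (1.1750,-4.6490)

1.17 -4.65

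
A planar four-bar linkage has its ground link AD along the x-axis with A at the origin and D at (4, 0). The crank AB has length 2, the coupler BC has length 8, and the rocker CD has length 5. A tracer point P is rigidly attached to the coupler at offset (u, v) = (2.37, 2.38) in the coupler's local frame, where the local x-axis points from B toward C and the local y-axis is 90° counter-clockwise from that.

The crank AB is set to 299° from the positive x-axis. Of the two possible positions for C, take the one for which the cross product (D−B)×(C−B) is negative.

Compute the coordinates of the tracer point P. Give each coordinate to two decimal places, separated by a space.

A=(0,0), D=(4.00,0)
B = A + 2.00·(cos299°, sin299°) = (0.9696, -1.7492)
|BD| = 3.4990
circle(B,8.00) ∩ circle(D,5.00): a=7.3225, h=3.2219
  candidates: C₊=(5.7007,4.7019) cross=11.274; C₋=(8.9221,-0.8789) cross=-11.274
  mode - wants cross < 0 → take C=(8.9221,-0.8789) (cross=-11.274)
ex = (C−B)/|BC| = (0.9941,0.1088); ey = (-0.1088,0.9941)
P = B + 2.37·ex + 2.38·ey = (3.0666,0.8745)

3.07 0.87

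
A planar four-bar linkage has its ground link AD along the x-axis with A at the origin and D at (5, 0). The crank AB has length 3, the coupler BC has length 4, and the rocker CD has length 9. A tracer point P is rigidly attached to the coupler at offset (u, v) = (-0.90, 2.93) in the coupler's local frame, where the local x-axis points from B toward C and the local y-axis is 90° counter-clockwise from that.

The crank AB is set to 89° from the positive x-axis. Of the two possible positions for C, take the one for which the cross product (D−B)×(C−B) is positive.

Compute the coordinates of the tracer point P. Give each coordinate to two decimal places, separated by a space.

-2.63 1.52

A=(0,0), D=(5.00,0)
B = A + 3.00·(cos89°, sin89°) = (0.0524, 2.9995)
|BD| = 5.7859
circle(B,4.00) ∩ circle(D,9.00): a=-2.7242, h=2.9290
  candidates: C₊=(-0.7587,6.9165) cross=16.947; C₋=(-3.7956,1.9072) cross=-16.947
  mode + wants cross > 0 → take C=(-0.7587,6.9165) (cross=16.947)
ex = (C−B)/|BC| = (-0.2028,0.9792); ey = (-0.9792,-0.2028)
P = B + -0.90·ex + 2.93·ey = (-2.6343,1.5241)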